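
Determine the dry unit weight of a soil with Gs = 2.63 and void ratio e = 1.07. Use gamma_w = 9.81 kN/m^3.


Using gamma_d = Gs * gamma_w / (1 + e)
gamma_d = 2.63 * 9.81 / (1 + 1.07)
gamma_d = 2.63 * 9.81 / 2.07
gamma_d = 12.464 kN/m^3


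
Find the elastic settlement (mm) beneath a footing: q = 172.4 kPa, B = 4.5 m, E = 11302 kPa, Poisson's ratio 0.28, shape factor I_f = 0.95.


Result: 60.098 mm

Derivation:
Using Se = q * B * (1 - nu^2) * I_f / E
1 - nu^2 = 1 - 0.28^2 = 0.9216
Se = 172.4 * 4.5 * 0.9216 * 0.95 / 11302
Se = 0.060098 m
Convert to mm: Se = 0.060098 * 1000 = 60.098 mm


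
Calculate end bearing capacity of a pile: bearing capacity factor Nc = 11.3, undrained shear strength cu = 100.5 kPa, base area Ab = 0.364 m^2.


Using Qb = Nc * cu * Ab
Qb = 11.3 * 100.5 * 0.364
Qb = 413.38 kN


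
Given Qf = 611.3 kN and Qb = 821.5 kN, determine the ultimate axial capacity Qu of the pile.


Using Qu = Qf + Qb
Qu = 611.3 + 821.5
Qu = 1432.8 kN


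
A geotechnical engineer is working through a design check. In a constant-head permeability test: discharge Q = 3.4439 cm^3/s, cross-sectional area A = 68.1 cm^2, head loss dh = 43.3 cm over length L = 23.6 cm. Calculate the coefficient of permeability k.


Compute hydraulic gradient:
i = dh / L = 43.3 / 23.6 = 1.83475
Then apply Darcy's law:
k = Q / (A * i)
k = 3.4439 / (68.1 * 1.83475)
k = 3.4439 / 124.946
k = 0.027563 cm/s


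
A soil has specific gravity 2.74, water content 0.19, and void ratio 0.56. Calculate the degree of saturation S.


Using S = Gs * w / e
S = 2.74 * 0.19 / 0.56
S = 0.9296


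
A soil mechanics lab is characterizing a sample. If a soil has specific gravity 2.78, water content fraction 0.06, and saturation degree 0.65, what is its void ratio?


Result: 0.2566

Derivation:
Using the relation e = Gs * w / S
e = 2.78 * 0.06 / 0.65
e = 0.2566


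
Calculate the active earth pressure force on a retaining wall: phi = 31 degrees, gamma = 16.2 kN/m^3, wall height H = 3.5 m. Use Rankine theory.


Compute active earth pressure coefficient:
Ka = tan^2(45 - phi/2) = tan^2(29.5) = 0.320099
Compute active force:
Pa = 0.5 * Ka * gamma * H^2
Pa = 0.5 * 0.320099 * 16.2 * 3.5^2
Pa = 31.76 kN/m


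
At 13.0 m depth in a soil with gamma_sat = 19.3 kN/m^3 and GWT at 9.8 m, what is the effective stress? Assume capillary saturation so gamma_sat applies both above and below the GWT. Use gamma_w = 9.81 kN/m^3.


Result: 219.51 kPa

Derivation:
Total stress = gamma_sat * depth
sigma = 19.3 * 13.0 = 250.9 kPa
Pore water pressure u = gamma_w * (depth - d_wt)
u = 9.81 * (13.0 - 9.8) = 31.392 kPa
Effective stress = sigma - u
sigma' = 250.9 - 31.392 = 219.51 kPa


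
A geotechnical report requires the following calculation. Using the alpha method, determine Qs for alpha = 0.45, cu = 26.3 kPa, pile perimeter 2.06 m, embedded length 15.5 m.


Result: 377.89 kN

Derivation:
Using Qs = alpha * cu * perimeter * L
Qs = 0.45 * 26.3 * 2.06 * 15.5
Qs = 377.89 kN


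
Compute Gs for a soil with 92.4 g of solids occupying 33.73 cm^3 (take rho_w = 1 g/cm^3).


Using Gs = m_s / (V_s * rho_w)
Since rho_w = 1 g/cm^3:
Gs = 92.4 / 33.73
Gs = 2.739


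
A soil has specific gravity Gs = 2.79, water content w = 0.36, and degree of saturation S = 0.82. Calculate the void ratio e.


Result: 1.2249

Derivation:
Using the relation e = Gs * w / S
e = 2.79 * 0.36 / 0.82
e = 1.2249


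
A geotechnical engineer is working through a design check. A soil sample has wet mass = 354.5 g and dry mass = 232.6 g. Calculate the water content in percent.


Using w = (m_wet - m_dry) / m_dry * 100
m_wet - m_dry = 354.5 - 232.6 = 121.9 g
w = 121.9 / 232.6 * 100
w = 52.41 %


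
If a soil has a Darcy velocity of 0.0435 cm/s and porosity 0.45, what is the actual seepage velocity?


Using v_s = v_d / n
v_s = 0.0435 / 0.45
v_s = 0.09667 cm/s


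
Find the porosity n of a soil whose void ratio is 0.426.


Result: 0.2987

Derivation:
Using the relation n = e / (1 + e)
n = 0.426 / (1 + 0.426)
n = 0.426 / 1.426
n = 0.2987


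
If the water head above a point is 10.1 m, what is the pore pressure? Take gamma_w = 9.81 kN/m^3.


Using u = gamma_w * h_w
u = 9.81 * 10.1
u = 99.08 kPa


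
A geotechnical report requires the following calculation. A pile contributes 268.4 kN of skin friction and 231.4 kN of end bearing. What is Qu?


Using Qu = Qf + Qb
Qu = 268.4 + 231.4
Qu = 499.8 kN


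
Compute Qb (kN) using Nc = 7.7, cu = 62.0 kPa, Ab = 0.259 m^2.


Using Qb = Nc * cu * Ab
Qb = 7.7 * 62.0 * 0.259
Qb = 123.65 kN


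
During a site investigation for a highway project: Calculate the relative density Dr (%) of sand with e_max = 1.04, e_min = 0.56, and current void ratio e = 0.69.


Result: 72.92 %

Derivation:
Using Dr = (e_max - e) / (e_max - e_min) * 100
e_max - e = 1.04 - 0.69 = 0.35
e_max - e_min = 1.04 - 0.56 = 0.48
Dr = 0.35 / 0.48 * 100
Dr = 72.92 %


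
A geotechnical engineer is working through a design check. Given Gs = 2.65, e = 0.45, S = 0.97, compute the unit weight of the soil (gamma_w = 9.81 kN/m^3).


Using gamma = gamma_w * (Gs + S*e) / (1 + e)
Numerator: Gs + S*e = 2.65 + 0.97*0.45 = 3.0865
Denominator: 1 + e = 1 + 0.45 = 1.45
gamma = 9.81 * 3.0865 / 1.45
gamma = 20.882 kN/m^3


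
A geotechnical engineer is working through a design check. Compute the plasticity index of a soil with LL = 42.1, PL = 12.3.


Using PI = LL - PL
PI = 42.1 - 12.3
PI = 29.8


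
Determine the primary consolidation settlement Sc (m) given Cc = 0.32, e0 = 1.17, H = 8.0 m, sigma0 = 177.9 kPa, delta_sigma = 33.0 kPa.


Using Sc = Cc * H / (1 + e0) * log10((sigma0 + delta_sigma) / sigma0)
Stress ratio = (177.9 + 33.0) / 177.9 = 1.1855
log10(1.1855) = 0.0739006
Cc * H / (1 + e0) = 0.32 * 8.0 / (1 + 1.17) = 1.17972
Sc = 1.17972 * 0.0739006
Sc = 0.0872 m


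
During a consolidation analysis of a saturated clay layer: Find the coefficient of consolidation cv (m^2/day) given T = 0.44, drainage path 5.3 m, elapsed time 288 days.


Using cv = T * H_dr^2 / t
H_dr^2 = 5.3^2 = 28.09
cv = 0.44 * 28.09 / 288
cv = 0.04292 m^2/day


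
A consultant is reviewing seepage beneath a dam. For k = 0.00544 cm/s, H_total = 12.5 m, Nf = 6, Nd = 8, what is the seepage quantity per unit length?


Convert k to m/s for unit consistency with H:
k = 0.00544 cm/s = 0.00544 / 100 m/s = 5.44e-05 m/s
Using q = k * H * Nf / Nd
Nf / Nd = 6 / 8 = 0.75
q = 5.44e-05 * 12.5 * 0.75
q = 0.00051 m^3/s per m


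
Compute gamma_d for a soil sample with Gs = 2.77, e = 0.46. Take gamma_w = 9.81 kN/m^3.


Result: 18.612 kN/m^3

Derivation:
Using gamma_d = Gs * gamma_w / (1 + e)
gamma_d = 2.77 * 9.81 / (1 + 0.46)
gamma_d = 2.77 * 9.81 / 1.46
gamma_d = 18.612 kN/m^3


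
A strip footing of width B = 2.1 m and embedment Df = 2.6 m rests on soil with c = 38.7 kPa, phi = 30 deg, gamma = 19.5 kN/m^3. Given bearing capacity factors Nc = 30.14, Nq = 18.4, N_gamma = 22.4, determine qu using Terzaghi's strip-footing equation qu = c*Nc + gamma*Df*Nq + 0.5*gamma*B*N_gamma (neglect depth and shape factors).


Compute qu = c*Nc + gamma*Df*Nq + 0.5*gamma*B*N_gamma
Term 1: 38.7 * 30.14 = 1166.418
Term 2: 19.5 * 2.6 * 18.4 = 932.88
Term 3: 0.5 * 19.5 * 2.1 * 22.4 = 458.64
qu = 1166.418 + 932.88 + 458.64
qu = 2557.94 kPa


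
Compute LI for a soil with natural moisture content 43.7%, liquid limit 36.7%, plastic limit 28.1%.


First compute the plasticity index:
PI = LL - PL = 36.7 - 28.1 = 8.6
Then compute the liquidity index:
LI = (w - PL) / PI
LI = (43.7 - 28.1) / 8.6
LI = 1.814


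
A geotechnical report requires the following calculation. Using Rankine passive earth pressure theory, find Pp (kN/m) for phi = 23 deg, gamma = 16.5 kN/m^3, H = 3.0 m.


Compute passive earth pressure coefficient:
Kp = tan^2(45 + phi/2) = tan^2(56.5) = 2.282623
Compute passive force:
Pp = 0.5 * Kp * gamma * H^2
Pp = 0.5 * 2.282623 * 16.5 * 3.0^2
Pp = 169.48 kN/m


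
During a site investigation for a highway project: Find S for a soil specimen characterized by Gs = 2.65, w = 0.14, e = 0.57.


Using S = Gs * w / e
S = 2.65 * 0.14 / 0.57
S = 0.6509


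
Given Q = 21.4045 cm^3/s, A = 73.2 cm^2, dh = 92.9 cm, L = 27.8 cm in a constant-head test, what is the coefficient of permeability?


Compute hydraulic gradient:
i = dh / L = 92.9 / 27.8 = 3.34173
Then apply Darcy's law:
k = Q / (A * i)
k = 21.4045 / (73.2 * 3.34173)
k = 21.4045 / 244.614
k = 0.087503 cm/s


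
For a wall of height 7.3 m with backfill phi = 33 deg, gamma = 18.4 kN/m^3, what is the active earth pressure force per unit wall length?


Compute active earth pressure coefficient:
Ka = tan^2(45 - phi/2) = tan^2(28.5) = 0.294801
Compute active force:
Pa = 0.5 * Ka * gamma * H^2
Pa = 0.5 * 0.294801 * 18.4 * 7.3^2
Pa = 144.53 kN/m


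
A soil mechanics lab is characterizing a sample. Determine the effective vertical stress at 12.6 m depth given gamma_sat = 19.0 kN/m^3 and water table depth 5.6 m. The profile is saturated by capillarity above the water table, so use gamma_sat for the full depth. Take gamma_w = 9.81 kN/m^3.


Total stress = gamma_sat * depth
sigma = 19.0 * 12.6 = 239.4 kPa
Pore water pressure u = gamma_w * (depth - d_wt)
u = 9.81 * (12.6 - 5.6) = 68.67 kPa
Effective stress = sigma - u
sigma' = 239.4 - 68.67 = 170.73 kPa


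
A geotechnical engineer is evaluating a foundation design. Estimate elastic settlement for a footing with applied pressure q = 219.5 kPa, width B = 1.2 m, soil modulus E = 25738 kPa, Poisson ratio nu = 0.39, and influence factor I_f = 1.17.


Result: 10.152 mm

Derivation:
Using Se = q * B * (1 - nu^2) * I_f / E
1 - nu^2 = 1 - 0.39^2 = 0.8479
Se = 219.5 * 1.2 * 0.8479 * 1.17 / 25738
Se = 0.010152 m
Convert to mm: Se = 0.010152 * 1000 = 10.152 mm


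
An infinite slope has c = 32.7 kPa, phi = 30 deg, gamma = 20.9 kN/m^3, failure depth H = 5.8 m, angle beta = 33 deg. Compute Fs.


Result: 1.48

Derivation:
Using Fs = c / (gamma*H*sin(beta)*cos(beta)) + tan(phi)/tan(beta)
Cohesion contribution = 32.7 / (20.9*5.8*sin(33)*cos(33))
Cohesion contribution = 0.590573
Friction contribution = tan(30)/tan(33) = 0.889041
Fs = 0.590573 + 0.889041
Fs = 1.48


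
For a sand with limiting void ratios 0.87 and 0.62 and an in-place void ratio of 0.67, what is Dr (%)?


Using Dr = (e_max - e) / (e_max - e_min) * 100
e_max - e = 0.87 - 0.67 = 0.2
e_max - e_min = 0.87 - 0.62 = 0.25
Dr = 0.2 / 0.25 * 100
Dr = 80.0 %


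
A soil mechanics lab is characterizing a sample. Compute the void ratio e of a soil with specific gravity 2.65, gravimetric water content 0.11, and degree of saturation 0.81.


Using the relation e = Gs * w / S
e = 2.65 * 0.11 / 0.81
e = 0.3599


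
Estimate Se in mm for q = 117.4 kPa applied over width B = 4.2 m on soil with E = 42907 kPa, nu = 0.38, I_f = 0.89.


Using Se = q * B * (1 - nu^2) * I_f / E
1 - nu^2 = 1 - 0.38^2 = 0.8556
Se = 117.4 * 4.2 * 0.8556 * 0.89 / 42907
Se = 0.008751 m
Convert to mm: Se = 0.008751 * 1000 = 8.751 mm


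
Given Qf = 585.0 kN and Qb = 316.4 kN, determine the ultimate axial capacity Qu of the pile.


Using Qu = Qf + Qb
Qu = 585.0 + 316.4
Qu = 901.4 kN


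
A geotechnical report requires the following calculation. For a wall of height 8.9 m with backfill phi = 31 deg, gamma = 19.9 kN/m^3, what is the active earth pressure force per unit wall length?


Result: 252.28 kN/m

Derivation:
Compute active earth pressure coefficient:
Ka = tan^2(45 - phi/2) = tan^2(29.5) = 0.320099
Compute active force:
Pa = 0.5 * Ka * gamma * H^2
Pa = 0.5 * 0.320099 * 19.9 * 8.9^2
Pa = 252.28 kN/m


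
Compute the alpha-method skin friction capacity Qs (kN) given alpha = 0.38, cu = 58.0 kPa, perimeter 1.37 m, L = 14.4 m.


Using Qs = alpha * cu * perimeter * L
Qs = 0.38 * 58.0 * 1.37 * 14.4
Qs = 434.81 kN


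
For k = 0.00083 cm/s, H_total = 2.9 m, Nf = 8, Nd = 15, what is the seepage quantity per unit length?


Convert k to m/s for unit consistency with H:
k = 0.00083 cm/s = 0.00083 / 100 m/s = 8.3e-06 m/s
Using q = k * H * Nf / Nd
Nf / Nd = 8 / 15 = 0.5333
q = 8.3e-06 * 2.9 * 0.5333
q = 1.284e-05 m^3/s per m


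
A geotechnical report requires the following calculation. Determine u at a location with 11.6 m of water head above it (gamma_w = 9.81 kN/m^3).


Result: 113.8 kPa

Derivation:
Using u = gamma_w * h_w
u = 9.81 * 11.6
u = 113.8 kPa


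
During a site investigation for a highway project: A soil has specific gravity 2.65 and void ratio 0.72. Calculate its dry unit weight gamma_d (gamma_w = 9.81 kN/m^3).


Using gamma_d = Gs * gamma_w / (1 + e)
gamma_d = 2.65 * 9.81 / (1 + 0.72)
gamma_d = 2.65 * 9.81 / 1.72
gamma_d = 15.114 kN/m^3


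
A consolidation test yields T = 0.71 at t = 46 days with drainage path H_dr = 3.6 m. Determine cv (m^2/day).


Using cv = T * H_dr^2 / t
H_dr^2 = 3.6^2 = 12.96
cv = 0.71 * 12.96 / 46
cv = 0.20003 m^2/day


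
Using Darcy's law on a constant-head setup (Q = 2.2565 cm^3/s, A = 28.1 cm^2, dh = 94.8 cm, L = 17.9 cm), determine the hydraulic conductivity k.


Compute hydraulic gradient:
i = dh / L = 94.8 / 17.9 = 5.29609
Then apply Darcy's law:
k = Q / (A * i)
k = 2.2565 / (28.1 * 5.29609)
k = 2.2565 / 148.82
k = 0.015163 cm/s


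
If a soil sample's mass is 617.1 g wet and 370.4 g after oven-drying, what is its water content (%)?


Result: 66.6 %

Derivation:
Using w = (m_wet - m_dry) / m_dry * 100
m_wet - m_dry = 617.1 - 370.4 = 246.7 g
w = 246.7 / 370.4 * 100
w = 66.6 %


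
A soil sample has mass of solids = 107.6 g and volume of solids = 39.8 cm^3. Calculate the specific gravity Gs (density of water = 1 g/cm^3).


Using Gs = m_s / (V_s * rho_w)
Since rho_w = 1 g/cm^3:
Gs = 107.6 / 39.8
Gs = 2.704


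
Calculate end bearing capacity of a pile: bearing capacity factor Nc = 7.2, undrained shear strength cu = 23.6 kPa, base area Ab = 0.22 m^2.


Using Qb = Nc * cu * Ab
Qb = 7.2 * 23.6 * 0.22
Qb = 37.38 kN


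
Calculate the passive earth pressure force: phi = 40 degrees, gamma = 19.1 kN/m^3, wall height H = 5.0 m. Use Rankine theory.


Compute passive earth pressure coefficient:
Kp = tan^2(45 + phi/2) = tan^2(65.0) = 4.59891
Compute passive force:
Pp = 0.5 * Kp * gamma * H^2
Pp = 0.5 * 4.59891 * 19.1 * 5.0^2
Pp = 1097.99 kN/m


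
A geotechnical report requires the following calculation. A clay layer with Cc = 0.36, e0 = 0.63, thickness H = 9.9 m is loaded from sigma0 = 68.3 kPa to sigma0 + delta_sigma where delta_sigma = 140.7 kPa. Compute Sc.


Using Sc = Cc * H / (1 + e0) * log10((sigma0 + delta_sigma) / sigma0)
Stress ratio = (68.3 + 140.7) / 68.3 = 3.06003
log10(3.06003) = 0.485726
Cc * H / (1 + e0) = 0.36 * 9.9 / (1 + 0.63) = 2.1865
Sc = 2.1865 * 0.485726
Sc = 1.062 m


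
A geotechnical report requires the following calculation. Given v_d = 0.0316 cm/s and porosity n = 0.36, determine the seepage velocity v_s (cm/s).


Result: 0.08778 cm/s

Derivation:
Using v_s = v_d / n
v_s = 0.0316 / 0.36
v_s = 0.08778 cm/s


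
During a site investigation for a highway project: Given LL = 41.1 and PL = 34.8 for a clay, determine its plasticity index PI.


Using PI = LL - PL
PI = 41.1 - 34.8
PI = 6.3


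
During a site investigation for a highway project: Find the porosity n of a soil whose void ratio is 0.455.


Result: 0.3127

Derivation:
Using the relation n = e / (1 + e)
n = 0.455 / (1 + 0.455)
n = 0.455 / 1.455
n = 0.3127


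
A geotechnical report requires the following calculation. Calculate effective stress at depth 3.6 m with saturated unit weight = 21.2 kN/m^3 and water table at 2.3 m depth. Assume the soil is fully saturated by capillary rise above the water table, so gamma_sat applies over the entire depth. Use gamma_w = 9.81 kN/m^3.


Result: 63.57 kPa

Derivation:
Total stress = gamma_sat * depth
sigma = 21.2 * 3.6 = 76.32 kPa
Pore water pressure u = gamma_w * (depth - d_wt)
u = 9.81 * (3.6 - 2.3) = 12.753 kPa
Effective stress = sigma - u
sigma' = 76.32 - 12.753 = 63.57 kPa


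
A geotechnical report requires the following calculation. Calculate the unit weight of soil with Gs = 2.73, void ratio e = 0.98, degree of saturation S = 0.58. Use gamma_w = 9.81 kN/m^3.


Using gamma = gamma_w * (Gs + S*e) / (1 + e)
Numerator: Gs + S*e = 2.73 + 0.58*0.98 = 3.2984
Denominator: 1 + e = 1 + 0.98 = 1.98
gamma = 9.81 * 3.2984 / 1.98
gamma = 16.342 kN/m^3


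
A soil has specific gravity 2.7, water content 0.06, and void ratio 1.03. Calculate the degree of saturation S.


Using S = Gs * w / e
S = 2.7 * 0.06 / 1.03
S = 0.1573


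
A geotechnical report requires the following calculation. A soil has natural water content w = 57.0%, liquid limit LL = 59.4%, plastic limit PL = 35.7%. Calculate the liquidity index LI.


Result: 0.899

Derivation:
First compute the plasticity index:
PI = LL - PL = 59.4 - 35.7 = 23.7
Then compute the liquidity index:
LI = (w - PL) / PI
LI = (57.0 - 35.7) / 23.7
LI = 0.899


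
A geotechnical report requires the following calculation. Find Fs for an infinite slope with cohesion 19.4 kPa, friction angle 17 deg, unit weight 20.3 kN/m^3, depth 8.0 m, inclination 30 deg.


Using Fs = c / (gamma*H*sin(beta)*cos(beta)) + tan(phi)/tan(beta)
Cohesion contribution = 19.4 / (20.3*8.0*sin(30)*cos(30))
Cohesion contribution = 0.275877
Friction contribution = tan(17)/tan(30) = 0.529541
Fs = 0.275877 + 0.529541
Fs = 0.805


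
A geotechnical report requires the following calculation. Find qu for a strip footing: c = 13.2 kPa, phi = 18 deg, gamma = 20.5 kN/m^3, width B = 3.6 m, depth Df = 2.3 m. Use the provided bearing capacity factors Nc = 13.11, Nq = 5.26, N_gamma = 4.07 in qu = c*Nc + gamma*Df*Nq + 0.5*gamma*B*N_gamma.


Compute qu = c*Nc + gamma*Df*Nq + 0.5*gamma*B*N_gamma
Term 1: 13.2 * 13.11 = 173.052
Term 2: 20.5 * 2.3 * 5.26 = 248.009
Term 3: 0.5 * 20.5 * 3.6 * 4.07 = 150.183
qu = 173.052 + 248.009 + 150.183
qu = 571.24 kPa


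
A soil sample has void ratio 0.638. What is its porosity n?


Using the relation n = e / (1 + e)
n = 0.638 / (1 + 0.638)
n = 0.638 / 1.638
n = 0.3895


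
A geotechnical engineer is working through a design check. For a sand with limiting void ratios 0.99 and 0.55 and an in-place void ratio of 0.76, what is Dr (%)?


Using Dr = (e_max - e) / (e_max - e_min) * 100
e_max - e = 0.99 - 0.76 = 0.23
e_max - e_min = 0.99 - 0.55 = 0.44
Dr = 0.23 / 0.44 * 100
Dr = 52.27 %


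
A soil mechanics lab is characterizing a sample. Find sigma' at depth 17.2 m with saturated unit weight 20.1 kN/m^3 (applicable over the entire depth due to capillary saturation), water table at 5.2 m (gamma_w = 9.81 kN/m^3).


Total stress = gamma_sat * depth
sigma = 20.1 * 17.2 = 345.72 kPa
Pore water pressure u = gamma_w * (depth - d_wt)
u = 9.81 * (17.2 - 5.2) = 117.72 kPa
Effective stress = sigma - u
sigma' = 345.72 - 117.72 = 228.0 kPa


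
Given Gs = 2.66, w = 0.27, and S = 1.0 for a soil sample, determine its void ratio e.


Using the relation e = Gs * w / S
e = 2.66 * 0.27 / 1.0
e = 0.7182


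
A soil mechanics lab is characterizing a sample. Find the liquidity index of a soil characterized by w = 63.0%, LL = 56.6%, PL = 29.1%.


First compute the plasticity index:
PI = LL - PL = 56.6 - 29.1 = 27.5
Then compute the liquidity index:
LI = (w - PL) / PI
LI = (63.0 - 29.1) / 27.5
LI = 1.233


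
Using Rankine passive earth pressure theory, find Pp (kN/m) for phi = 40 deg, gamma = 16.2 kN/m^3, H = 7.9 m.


Compute passive earth pressure coefficient:
Kp = tan^2(45 + phi/2) = tan^2(65.0) = 4.59891
Compute passive force:
Pp = 0.5 * Kp * gamma * H^2
Pp = 0.5 * 4.59891 * 16.2 * 7.9^2
Pp = 2324.85 kN/m


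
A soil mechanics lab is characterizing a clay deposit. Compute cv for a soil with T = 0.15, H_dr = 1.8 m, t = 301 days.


Using cv = T * H_dr^2 / t
H_dr^2 = 1.8^2 = 3.24
cv = 0.15 * 3.24 / 301
cv = 0.00161 m^2/day


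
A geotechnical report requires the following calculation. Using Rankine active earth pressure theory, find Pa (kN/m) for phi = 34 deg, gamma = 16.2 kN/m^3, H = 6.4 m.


Compute active earth pressure coefficient:
Ka = tan^2(45 - phi/2) = tan^2(28.0) = 0.282715
Compute active force:
Pa = 0.5 * Ka * gamma * H^2
Pa = 0.5 * 0.282715 * 16.2 * 6.4^2
Pa = 93.8 kN/m


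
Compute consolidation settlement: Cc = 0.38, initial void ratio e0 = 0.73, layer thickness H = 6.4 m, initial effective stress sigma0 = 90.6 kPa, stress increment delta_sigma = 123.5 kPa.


Using Sc = Cc * H / (1 + e0) * log10((sigma0 + delta_sigma) / sigma0)
Stress ratio = (90.6 + 123.5) / 90.6 = 2.36313
log10(2.36313) = 0.373488
Cc * H / (1 + e0) = 0.38 * 6.4 / (1 + 0.73) = 1.40578
Sc = 1.40578 * 0.373488
Sc = 0.525 m


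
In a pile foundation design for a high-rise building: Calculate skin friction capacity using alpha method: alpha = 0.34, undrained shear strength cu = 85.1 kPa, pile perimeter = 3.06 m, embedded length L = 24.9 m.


Using Qs = alpha * cu * perimeter * L
Qs = 0.34 * 85.1 * 3.06 * 24.9
Qs = 2204.6 kN


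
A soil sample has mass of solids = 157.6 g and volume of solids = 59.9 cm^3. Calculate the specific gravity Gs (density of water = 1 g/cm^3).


Using Gs = m_s / (V_s * rho_w)
Since rho_w = 1 g/cm^3:
Gs = 157.6 / 59.9
Gs = 2.631


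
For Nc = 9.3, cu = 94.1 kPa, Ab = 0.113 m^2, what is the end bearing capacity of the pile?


Using Qb = Nc * cu * Ab
Qb = 9.3 * 94.1 * 0.113
Qb = 98.89 kN


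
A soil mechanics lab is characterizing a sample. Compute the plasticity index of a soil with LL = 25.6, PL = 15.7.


Using PI = LL - PL
PI = 25.6 - 15.7
PI = 9.9


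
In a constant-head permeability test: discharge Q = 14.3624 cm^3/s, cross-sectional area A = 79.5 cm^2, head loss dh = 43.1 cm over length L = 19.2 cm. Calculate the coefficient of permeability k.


Result: 0.080479 cm/s

Derivation:
Compute hydraulic gradient:
i = dh / L = 43.1 / 19.2 = 2.24479
Then apply Darcy's law:
k = Q / (A * i)
k = 14.3624 / (79.5 * 2.24479)
k = 14.3624 / 178.461
k = 0.080479 cm/s


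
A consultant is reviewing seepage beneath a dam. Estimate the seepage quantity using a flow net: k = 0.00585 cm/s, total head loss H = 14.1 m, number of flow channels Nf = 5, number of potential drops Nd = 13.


Result: 0.0003172 m^3/s per m

Derivation:
Convert k to m/s for unit consistency with H:
k = 0.00585 cm/s = 0.00585 / 100 m/s = 5.85e-05 m/s
Using q = k * H * Nf / Nd
Nf / Nd = 5 / 13 = 0.3846
q = 5.85e-05 * 14.1 * 0.3846
q = 0.0003172 m^3/s per m


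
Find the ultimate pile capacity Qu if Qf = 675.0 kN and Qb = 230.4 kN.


Result: 905.4 kN

Derivation:
Using Qu = Qf + Qb
Qu = 675.0 + 230.4
Qu = 905.4 kN


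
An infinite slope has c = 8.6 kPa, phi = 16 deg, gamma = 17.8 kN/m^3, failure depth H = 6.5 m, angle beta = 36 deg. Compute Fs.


Result: 0.551

Derivation:
Using Fs = c / (gamma*H*sin(beta)*cos(beta)) + tan(phi)/tan(beta)
Cohesion contribution = 8.6 / (17.8*6.5*sin(36)*cos(36))
Cohesion contribution = 0.156311
Friction contribution = tan(16)/tan(36) = 0.394671
Fs = 0.156311 + 0.394671
Fs = 0.551


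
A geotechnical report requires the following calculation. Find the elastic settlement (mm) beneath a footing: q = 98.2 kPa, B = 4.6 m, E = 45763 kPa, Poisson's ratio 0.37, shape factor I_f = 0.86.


Result: 7.327 mm

Derivation:
Using Se = q * B * (1 - nu^2) * I_f / E
1 - nu^2 = 1 - 0.37^2 = 0.8631
Se = 98.2 * 4.6 * 0.8631 * 0.86 / 45763
Se = 0.007327 m
Convert to mm: Se = 0.007327 * 1000 = 7.327 mm


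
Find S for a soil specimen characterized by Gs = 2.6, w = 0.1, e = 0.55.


Using S = Gs * w / e
S = 2.6 * 0.1 / 0.55
S = 0.4727


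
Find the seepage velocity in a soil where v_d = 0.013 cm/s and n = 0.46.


Using v_s = v_d / n
v_s = 0.013 / 0.46
v_s = 0.02826 cm/s


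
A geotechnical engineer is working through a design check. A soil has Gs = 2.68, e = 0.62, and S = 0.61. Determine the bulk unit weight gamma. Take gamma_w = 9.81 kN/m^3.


Result: 18.519 kN/m^3

Derivation:
Using gamma = gamma_w * (Gs + S*e) / (1 + e)
Numerator: Gs + S*e = 2.68 + 0.61*0.62 = 3.0582
Denominator: 1 + e = 1 + 0.62 = 1.62
gamma = 9.81 * 3.0582 / 1.62
gamma = 18.519 kN/m^3


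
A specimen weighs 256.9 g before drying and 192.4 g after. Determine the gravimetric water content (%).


Using w = (m_wet - m_dry) / m_dry * 100
m_wet - m_dry = 256.9 - 192.4 = 64.5 g
w = 64.5 / 192.4 * 100
w = 33.52 %


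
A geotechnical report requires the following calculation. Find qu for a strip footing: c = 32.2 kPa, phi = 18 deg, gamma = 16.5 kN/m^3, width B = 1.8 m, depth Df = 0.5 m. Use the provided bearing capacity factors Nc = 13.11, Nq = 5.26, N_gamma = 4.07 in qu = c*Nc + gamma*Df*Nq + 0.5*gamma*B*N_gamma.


Compute qu = c*Nc + gamma*Df*Nq + 0.5*gamma*B*N_gamma
Term 1: 32.2 * 13.11 = 422.142
Term 2: 16.5 * 0.5 * 5.26 = 43.395
Term 3: 0.5 * 16.5 * 1.8 * 4.07 = 60.4395
qu = 422.142 + 43.395 + 60.4395
qu = 525.98 kPa


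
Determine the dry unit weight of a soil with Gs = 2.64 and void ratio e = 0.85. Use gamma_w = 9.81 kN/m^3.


Using gamma_d = Gs * gamma_w / (1 + e)
gamma_d = 2.64 * 9.81 / (1 + 0.85)
gamma_d = 2.64 * 9.81 / 1.85
gamma_d = 13.999 kN/m^3


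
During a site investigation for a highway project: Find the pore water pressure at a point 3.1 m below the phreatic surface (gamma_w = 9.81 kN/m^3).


Using u = gamma_w * h_w
u = 9.81 * 3.1
u = 30.41 kPa


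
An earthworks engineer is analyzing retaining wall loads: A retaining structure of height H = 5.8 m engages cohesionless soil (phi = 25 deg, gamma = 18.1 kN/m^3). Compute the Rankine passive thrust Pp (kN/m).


Compute passive earth pressure coefficient:
Kp = tan^2(45 + phi/2) = tan^2(57.5) = 2.463913
Compute passive force:
Pp = 0.5 * Kp * gamma * H^2
Pp = 0.5 * 2.463913 * 18.1 * 5.8^2
Pp = 750.12 kN/m


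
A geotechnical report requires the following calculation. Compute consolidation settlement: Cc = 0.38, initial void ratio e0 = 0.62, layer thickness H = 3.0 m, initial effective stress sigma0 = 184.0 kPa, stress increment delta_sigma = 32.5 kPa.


Using Sc = Cc * H / (1 + e0) * log10((sigma0 + delta_sigma) / sigma0)
Stress ratio = (184.0 + 32.5) / 184.0 = 1.17663
log10(1.17663) = 0.0706401
Cc * H / (1 + e0) = 0.38 * 3.0 / (1 + 0.62) = 0.703704
Sc = 0.703704 * 0.0706401
Sc = 0.0497 m


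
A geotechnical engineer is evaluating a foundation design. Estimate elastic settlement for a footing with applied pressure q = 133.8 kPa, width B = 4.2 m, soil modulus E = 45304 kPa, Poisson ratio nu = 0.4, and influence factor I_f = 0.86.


Using Se = q * B * (1 - nu^2) * I_f / E
1 - nu^2 = 1 - 0.4^2 = 0.84
Se = 133.8 * 4.2 * 0.84 * 0.86 / 45304
Se = 0.008961 m
Convert to mm: Se = 0.008961 * 1000 = 8.961 mm


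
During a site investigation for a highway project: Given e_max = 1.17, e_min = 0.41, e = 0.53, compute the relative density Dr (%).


Using Dr = (e_max - e) / (e_max - e_min) * 100
e_max - e = 1.17 - 0.53 = 0.64
e_max - e_min = 1.17 - 0.41 = 0.76
Dr = 0.64 / 0.76 * 100
Dr = 84.21 %


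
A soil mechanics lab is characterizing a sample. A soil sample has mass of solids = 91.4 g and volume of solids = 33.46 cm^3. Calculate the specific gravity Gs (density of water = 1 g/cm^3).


Using Gs = m_s / (V_s * rho_w)
Since rho_w = 1 g/cm^3:
Gs = 91.4 / 33.46
Gs = 2.732


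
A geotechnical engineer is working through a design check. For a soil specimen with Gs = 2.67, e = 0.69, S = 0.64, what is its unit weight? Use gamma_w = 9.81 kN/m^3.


Using gamma = gamma_w * (Gs + S*e) / (1 + e)
Numerator: Gs + S*e = 2.67 + 0.64*0.69 = 3.1116
Denominator: 1 + e = 1 + 0.69 = 1.69
gamma = 9.81 * 3.1116 / 1.69
gamma = 18.062 kN/m^3


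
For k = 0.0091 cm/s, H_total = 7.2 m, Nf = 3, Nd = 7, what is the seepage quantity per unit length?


Convert k to m/s for unit consistency with H:
k = 0.0091 cm/s = 0.0091 / 100 m/s = 9.1e-05 m/s
Using q = k * H * Nf / Nd
Nf / Nd = 3 / 7 = 0.4286
q = 9.1e-05 * 7.2 * 0.4286
q = 0.0002808 m^3/s per m


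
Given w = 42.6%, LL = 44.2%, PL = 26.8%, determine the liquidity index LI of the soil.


Result: 0.908

Derivation:
First compute the plasticity index:
PI = LL - PL = 44.2 - 26.8 = 17.4
Then compute the liquidity index:
LI = (w - PL) / PI
LI = (42.6 - 26.8) / 17.4
LI = 0.908


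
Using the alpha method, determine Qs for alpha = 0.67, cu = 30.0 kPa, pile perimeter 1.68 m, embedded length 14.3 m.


Using Qs = alpha * cu * perimeter * L
Qs = 0.67 * 30.0 * 1.68 * 14.3
Qs = 482.88 kN


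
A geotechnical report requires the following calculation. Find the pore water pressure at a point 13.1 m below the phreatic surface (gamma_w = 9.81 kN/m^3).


Result: 128.51 kPa

Derivation:
Using u = gamma_w * h_w
u = 9.81 * 13.1
u = 128.51 kPa


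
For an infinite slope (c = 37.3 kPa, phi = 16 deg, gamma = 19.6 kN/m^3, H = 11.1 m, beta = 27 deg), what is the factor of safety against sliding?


Using Fs = c / (gamma*H*sin(beta)*cos(beta)) + tan(phi)/tan(beta)
Cohesion contribution = 37.3 / (19.6*11.1*sin(27)*cos(27))
Cohesion contribution = 0.42384
Friction contribution = tan(16)/tan(27) = 0.56277
Fs = 0.42384 + 0.56277
Fs = 0.987


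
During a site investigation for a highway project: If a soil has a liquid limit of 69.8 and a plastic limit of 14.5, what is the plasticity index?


Using PI = LL - PL
PI = 69.8 - 14.5
PI = 55.3


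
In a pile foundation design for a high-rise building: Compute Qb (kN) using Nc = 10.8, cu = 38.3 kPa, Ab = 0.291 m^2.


Result: 120.37 kN

Derivation:
Using Qb = Nc * cu * Ab
Qb = 10.8 * 38.3 * 0.291
Qb = 120.37 kN


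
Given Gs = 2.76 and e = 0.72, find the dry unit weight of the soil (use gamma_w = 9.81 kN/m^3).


Result: 15.742 kN/m^3

Derivation:
Using gamma_d = Gs * gamma_w / (1 + e)
gamma_d = 2.76 * 9.81 / (1 + 0.72)
gamma_d = 2.76 * 9.81 / 1.72
gamma_d = 15.742 kN/m^3


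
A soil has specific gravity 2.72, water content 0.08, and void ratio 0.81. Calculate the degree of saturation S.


Using S = Gs * w / e
S = 2.72 * 0.08 / 0.81
S = 0.2686


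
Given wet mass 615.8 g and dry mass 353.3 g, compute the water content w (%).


Using w = (m_wet - m_dry) / m_dry * 100
m_wet - m_dry = 615.8 - 353.3 = 262.5 g
w = 262.5 / 353.3 * 100
w = 74.3 %


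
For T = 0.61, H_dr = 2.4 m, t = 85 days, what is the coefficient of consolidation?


Using cv = T * H_dr^2 / t
H_dr^2 = 2.4^2 = 5.76
cv = 0.61 * 5.76 / 85
cv = 0.04134 m^2/day


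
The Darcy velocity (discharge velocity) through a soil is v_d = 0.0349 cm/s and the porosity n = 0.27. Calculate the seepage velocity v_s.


Using v_s = v_d / n
v_s = 0.0349 / 0.27
v_s = 0.12926 cm/s


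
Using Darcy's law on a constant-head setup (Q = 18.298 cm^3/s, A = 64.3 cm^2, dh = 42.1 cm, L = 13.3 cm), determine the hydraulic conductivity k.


Compute hydraulic gradient:
i = dh / L = 42.1 / 13.3 = 3.16541
Then apply Darcy's law:
k = Q / (A * i)
k = 18.298 / (64.3 * 3.16541)
k = 18.298 / 203.536
k = 0.089901 cm/s


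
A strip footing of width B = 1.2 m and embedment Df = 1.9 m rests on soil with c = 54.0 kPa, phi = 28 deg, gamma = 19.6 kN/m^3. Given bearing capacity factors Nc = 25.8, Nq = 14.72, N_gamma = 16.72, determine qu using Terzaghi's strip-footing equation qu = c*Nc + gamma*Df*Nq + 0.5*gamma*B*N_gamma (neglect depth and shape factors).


Result: 2138.0 kPa

Derivation:
Compute qu = c*Nc + gamma*Df*Nq + 0.5*gamma*B*N_gamma
Term 1: 54.0 * 25.8 = 1393.2
Term 2: 19.6 * 1.9 * 14.72 = 548.1728
Term 3: 0.5 * 19.6 * 1.2 * 16.72 = 196.6272
qu = 1393.2 + 548.1728 + 196.6272
qu = 2138.0 kPa


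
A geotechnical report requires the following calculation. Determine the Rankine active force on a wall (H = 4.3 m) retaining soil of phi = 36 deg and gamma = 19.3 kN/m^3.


Compute active earth pressure coefficient:
Ka = tan^2(45 - phi/2) = tan^2(27.0) = 0.259616
Compute active force:
Pa = 0.5 * Ka * gamma * H^2
Pa = 0.5 * 0.259616 * 19.3 * 4.3^2
Pa = 46.32 kN/m


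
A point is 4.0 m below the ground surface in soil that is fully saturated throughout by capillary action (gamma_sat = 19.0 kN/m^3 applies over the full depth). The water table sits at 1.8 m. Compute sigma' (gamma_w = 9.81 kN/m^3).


Total stress = gamma_sat * depth
sigma = 19.0 * 4.0 = 76.0 kPa
Pore water pressure u = gamma_w * (depth - d_wt)
u = 9.81 * (4.0 - 1.8) = 21.582 kPa
Effective stress = sigma - u
sigma' = 76.0 - 21.582 = 54.42 kPa


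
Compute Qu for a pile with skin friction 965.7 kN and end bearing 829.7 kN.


Result: 1795.4 kN

Derivation:
Using Qu = Qf + Qb
Qu = 965.7 + 829.7
Qu = 1795.4 kN


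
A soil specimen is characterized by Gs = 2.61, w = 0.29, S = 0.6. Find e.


Using the relation e = Gs * w / S
e = 2.61 * 0.29 / 0.6
e = 1.2615


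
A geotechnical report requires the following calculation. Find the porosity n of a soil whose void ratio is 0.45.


Using the relation n = e / (1 + e)
n = 0.45 / (1 + 0.45)
n = 0.45 / 1.45
n = 0.3103


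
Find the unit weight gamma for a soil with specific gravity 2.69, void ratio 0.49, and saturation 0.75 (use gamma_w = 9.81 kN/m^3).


Result: 20.13 kN/m^3

Derivation:
Using gamma = gamma_w * (Gs + S*e) / (1 + e)
Numerator: Gs + S*e = 2.69 + 0.75*0.49 = 3.0575
Denominator: 1 + e = 1 + 0.49 = 1.49
gamma = 9.81 * 3.0575 / 1.49
gamma = 20.13 kN/m^3


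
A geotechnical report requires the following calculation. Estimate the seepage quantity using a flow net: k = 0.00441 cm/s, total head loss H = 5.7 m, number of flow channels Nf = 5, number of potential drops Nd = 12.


Result: 0.0001047 m^3/s per m

Derivation:
Convert k to m/s for unit consistency with H:
k = 0.00441 cm/s = 0.00441 / 100 m/s = 4.41e-05 m/s
Using q = k * H * Nf / Nd
Nf / Nd = 5 / 12 = 0.4167
q = 4.41e-05 * 5.7 * 0.4167
q = 0.0001047 m^3/s per m


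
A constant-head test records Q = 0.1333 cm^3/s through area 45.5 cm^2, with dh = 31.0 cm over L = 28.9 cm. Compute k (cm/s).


Compute hydraulic gradient:
i = dh / L = 31.0 / 28.9 = 1.07266
Then apply Darcy's law:
k = Q / (A * i)
k = 0.1333 / (45.5 * 1.07266)
k = 0.1333 / 48.8062
k = 0.002731 cm/s


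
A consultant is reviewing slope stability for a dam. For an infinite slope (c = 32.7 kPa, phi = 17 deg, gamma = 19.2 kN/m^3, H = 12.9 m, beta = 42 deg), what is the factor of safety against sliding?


Result: 0.605

Derivation:
Using Fs = c / (gamma*H*sin(beta)*cos(beta)) + tan(phi)/tan(beta)
Cohesion contribution = 32.7 / (19.2*12.9*sin(42)*cos(42))
Cohesion contribution = 0.265505
Friction contribution = tan(17)/tan(42) = 0.339548
Fs = 0.265505 + 0.339548
Fs = 0.605


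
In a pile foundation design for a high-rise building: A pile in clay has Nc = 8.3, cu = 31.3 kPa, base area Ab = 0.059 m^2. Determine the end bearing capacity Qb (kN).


Using Qb = Nc * cu * Ab
Qb = 8.3 * 31.3 * 0.059
Qb = 15.33 kN


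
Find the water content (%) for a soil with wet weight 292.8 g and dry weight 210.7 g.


Result: 38.97 %

Derivation:
Using w = (m_wet - m_dry) / m_dry * 100
m_wet - m_dry = 292.8 - 210.7 = 82.1 g
w = 82.1 / 210.7 * 100
w = 38.97 %


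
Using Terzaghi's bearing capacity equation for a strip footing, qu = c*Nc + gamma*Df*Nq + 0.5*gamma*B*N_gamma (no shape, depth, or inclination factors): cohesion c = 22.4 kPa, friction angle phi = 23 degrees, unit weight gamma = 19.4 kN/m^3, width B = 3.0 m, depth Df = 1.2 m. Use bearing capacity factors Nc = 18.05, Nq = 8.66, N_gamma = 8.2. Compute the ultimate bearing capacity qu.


Compute qu = c*Nc + gamma*Df*Nq + 0.5*gamma*B*N_gamma
Term 1: 22.4 * 18.05 = 404.32
Term 2: 19.4 * 1.2 * 8.66 = 201.6048
Term 3: 0.5 * 19.4 * 3.0 * 8.2 = 238.62
qu = 404.32 + 201.6048 + 238.62
qu = 844.54 kPa


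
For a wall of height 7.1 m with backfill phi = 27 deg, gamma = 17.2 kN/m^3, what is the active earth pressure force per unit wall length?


Compute active earth pressure coefficient:
Ka = tan^2(45 - phi/2) = tan^2(31.5) = 0.375525
Compute active force:
Pa = 0.5 * Ka * gamma * H^2
Pa = 0.5 * 0.375525 * 17.2 * 7.1^2
Pa = 162.8 kN/m


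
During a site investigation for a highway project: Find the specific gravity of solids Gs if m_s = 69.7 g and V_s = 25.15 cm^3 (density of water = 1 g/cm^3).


Result: 2.771

Derivation:
Using Gs = m_s / (V_s * rho_w)
Since rho_w = 1 g/cm^3:
Gs = 69.7 / 25.15
Gs = 2.771


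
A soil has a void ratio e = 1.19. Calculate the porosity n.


Using the relation n = e / (1 + e)
n = 1.19 / (1 + 1.19)
n = 1.19 / 2.19
n = 0.5434


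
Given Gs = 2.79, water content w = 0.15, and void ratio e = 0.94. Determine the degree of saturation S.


Result: 0.4452

Derivation:
Using S = Gs * w / e
S = 2.79 * 0.15 / 0.94
S = 0.4452


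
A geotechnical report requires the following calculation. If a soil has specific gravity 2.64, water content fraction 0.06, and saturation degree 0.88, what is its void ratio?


Using the relation e = Gs * w / S
e = 2.64 * 0.06 / 0.88
e = 0.18


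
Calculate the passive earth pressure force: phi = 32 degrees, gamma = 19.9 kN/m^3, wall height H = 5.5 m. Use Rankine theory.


Compute passive earth pressure coefficient:
Kp = tan^2(45 + phi/2) = tan^2(61.0) = 3.254588
Compute passive force:
Pp = 0.5 * Kp * gamma * H^2
Pp = 0.5 * 3.254588 * 19.9 * 5.5^2
Pp = 979.59 kN/m


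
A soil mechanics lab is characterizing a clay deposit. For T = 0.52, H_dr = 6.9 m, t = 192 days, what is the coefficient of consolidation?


Using cv = T * H_dr^2 / t
H_dr^2 = 6.9^2 = 47.61
cv = 0.52 * 47.61 / 192
cv = 0.12894 m^2/day


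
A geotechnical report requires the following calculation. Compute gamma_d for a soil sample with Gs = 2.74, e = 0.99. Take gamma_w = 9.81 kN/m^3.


Using gamma_d = Gs * gamma_w / (1 + e)
gamma_d = 2.74 * 9.81 / (1 + 0.99)
gamma_d = 2.74 * 9.81 / 1.99
gamma_d = 13.507 kN/m^3


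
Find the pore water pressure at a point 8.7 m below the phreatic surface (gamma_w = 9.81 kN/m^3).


Using u = gamma_w * h_w
u = 9.81 * 8.7
u = 85.35 kPa


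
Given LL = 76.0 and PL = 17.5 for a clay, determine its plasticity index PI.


Using PI = LL - PL
PI = 76.0 - 17.5
PI = 58.5


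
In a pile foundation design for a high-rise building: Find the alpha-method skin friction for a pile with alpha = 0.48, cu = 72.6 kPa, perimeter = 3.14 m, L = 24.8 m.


Result: 2713.68 kN

Derivation:
Using Qs = alpha * cu * perimeter * L
Qs = 0.48 * 72.6 * 3.14 * 24.8
Qs = 2713.68 kN


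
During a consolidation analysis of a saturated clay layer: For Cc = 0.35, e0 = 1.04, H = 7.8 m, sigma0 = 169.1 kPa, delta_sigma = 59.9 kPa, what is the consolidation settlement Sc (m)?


Result: 0.1762 m

Derivation:
Using Sc = Cc * H / (1 + e0) * log10((sigma0 + delta_sigma) / sigma0)
Stress ratio = (169.1 + 59.9) / 169.1 = 1.35423
log10(1.35423) = 0.131692
Cc * H / (1 + e0) = 0.35 * 7.8 / (1 + 1.04) = 1.33824
Sc = 1.33824 * 0.131692
Sc = 0.1762 m


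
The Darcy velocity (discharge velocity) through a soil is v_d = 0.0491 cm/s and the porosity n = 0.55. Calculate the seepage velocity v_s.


Using v_s = v_d / n
v_s = 0.0491 / 0.55
v_s = 0.08927 cm/s


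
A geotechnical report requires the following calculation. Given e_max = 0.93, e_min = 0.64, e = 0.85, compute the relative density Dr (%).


Result: 27.59 %

Derivation:
Using Dr = (e_max - e) / (e_max - e_min) * 100
e_max - e = 0.93 - 0.85 = 0.08
e_max - e_min = 0.93 - 0.64 = 0.29
Dr = 0.08 / 0.29 * 100
Dr = 27.59 %


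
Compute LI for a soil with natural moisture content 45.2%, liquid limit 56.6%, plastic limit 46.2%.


Result: -0.096

Derivation:
First compute the plasticity index:
PI = LL - PL = 56.6 - 46.2 = 10.4
Then compute the liquidity index:
LI = (w - PL) / PI
LI = (45.2 - 46.2) / 10.4
LI = -0.096


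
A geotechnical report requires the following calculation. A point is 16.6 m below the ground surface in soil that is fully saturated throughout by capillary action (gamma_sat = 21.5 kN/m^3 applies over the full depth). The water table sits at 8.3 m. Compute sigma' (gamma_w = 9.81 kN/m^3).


Total stress = gamma_sat * depth
sigma = 21.5 * 16.6 = 356.9 kPa
Pore water pressure u = gamma_w * (depth - d_wt)
u = 9.81 * (16.6 - 8.3) = 81.423 kPa
Effective stress = sigma - u
sigma' = 356.9 - 81.423 = 275.48 kPa
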